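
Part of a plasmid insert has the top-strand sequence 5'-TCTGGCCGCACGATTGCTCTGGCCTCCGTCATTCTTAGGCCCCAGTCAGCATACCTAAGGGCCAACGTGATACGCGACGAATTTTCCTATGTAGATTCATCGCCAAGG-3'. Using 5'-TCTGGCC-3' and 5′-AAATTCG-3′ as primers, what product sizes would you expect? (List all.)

The forward primer TCTGGCC matches the top strand at positions 1–7, 18–24.
The reverse primer's reverse complement is CGAATTT, matching at positions 78–84.
Each forward site pairs with the reverse site to give a product ending at position 84: sizes 84, 67 bp.

84 bp, 67 bp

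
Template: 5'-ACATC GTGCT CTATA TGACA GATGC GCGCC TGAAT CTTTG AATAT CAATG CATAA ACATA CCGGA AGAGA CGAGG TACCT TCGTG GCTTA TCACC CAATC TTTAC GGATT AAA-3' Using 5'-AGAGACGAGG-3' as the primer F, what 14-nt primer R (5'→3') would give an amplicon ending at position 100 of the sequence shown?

5'-GATTGGGTGATAAG-3'

The forward primer binds at positions 66–75; the product's 3' end on the top strand is position 100.
The reverse primer anneals to the top strand over positions 87–100, i.e. to CTTATCACCCAATC.
Its sequence written 5'→3' is the reverse complement: GATTGGGTGATAAG.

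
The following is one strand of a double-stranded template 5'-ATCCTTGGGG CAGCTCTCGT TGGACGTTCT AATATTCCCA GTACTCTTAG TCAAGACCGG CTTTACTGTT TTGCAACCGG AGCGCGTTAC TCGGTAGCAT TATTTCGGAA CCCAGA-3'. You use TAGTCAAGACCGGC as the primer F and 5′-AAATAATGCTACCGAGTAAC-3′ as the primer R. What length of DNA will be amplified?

Scanning the template, TAGTCAAGACCGGC occurs at positions 48–61; this primer anneals to the bottom strand there with its 3' end pointing downstream.
The reverse primer's reverse complement is GTTACTCGGTAGCATTATTT, which matches the template at positions 86–105.
Amplicon spans positions 48–105: 58 bp.

58 bp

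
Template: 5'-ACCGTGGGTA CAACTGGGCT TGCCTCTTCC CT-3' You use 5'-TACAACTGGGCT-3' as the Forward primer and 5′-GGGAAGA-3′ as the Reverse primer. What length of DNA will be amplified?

The forward primer matches the template at positions 9–20.
The reverse primer's reverse complement is TCTTCCC, which matches the template at positions 25–31.
Amplicon spans positions 9–31: 23 bp.

23 bp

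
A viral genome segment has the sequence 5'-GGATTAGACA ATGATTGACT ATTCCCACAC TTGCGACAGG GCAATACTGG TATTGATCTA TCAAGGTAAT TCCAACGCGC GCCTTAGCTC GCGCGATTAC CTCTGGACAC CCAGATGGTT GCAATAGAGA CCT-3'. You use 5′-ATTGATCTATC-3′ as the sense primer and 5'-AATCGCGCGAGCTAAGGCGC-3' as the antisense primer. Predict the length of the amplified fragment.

47 bp

The forward primer matches the template at positions 52–62.
Taking the reverse complement of AATCGCGCGAGCTAAGGCGC gives GCGCCTTAGCTCGCGCGATT, found at positions 79–98 on the template; the primer anneals here to the top strand with its 3' end pointing upstream.
The product runs from position 52 to position 98, so its length is 98 − 52 + 1 = 47 bp.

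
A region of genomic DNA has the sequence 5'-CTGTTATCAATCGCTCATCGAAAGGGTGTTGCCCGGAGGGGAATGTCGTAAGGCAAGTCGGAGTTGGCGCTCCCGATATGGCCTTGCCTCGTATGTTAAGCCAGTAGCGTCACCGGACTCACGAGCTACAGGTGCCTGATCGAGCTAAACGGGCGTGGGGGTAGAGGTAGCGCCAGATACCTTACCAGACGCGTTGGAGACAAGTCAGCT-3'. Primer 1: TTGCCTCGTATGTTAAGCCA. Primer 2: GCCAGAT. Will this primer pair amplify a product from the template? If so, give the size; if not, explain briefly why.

No product — both primers anneal to the same strand and extend in the same direction.

Primer 1 (TTGCCTCGTATGTTAAGCCA) matches the top strand at positions 84–103 (3' end points downstream).
Primer 2 (GCCAGAT) also matches the top strand directly, at positions 172–178 — its reverse complement ATCTGGC is not present.
Both primers anneal to the bottom strand with 3' ends pointing the same way, so neither can prime synthesis back toward the other.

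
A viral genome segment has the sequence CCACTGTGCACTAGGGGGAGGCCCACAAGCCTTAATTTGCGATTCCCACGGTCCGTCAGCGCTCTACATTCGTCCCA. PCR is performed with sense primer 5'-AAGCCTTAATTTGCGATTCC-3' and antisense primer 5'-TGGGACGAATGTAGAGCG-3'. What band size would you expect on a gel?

Forward primer AAGCCTTAATTTGCGATTCC is found on the top strand at positions 27–46.
The reverse primer's reverse complement is CGCTCTACATTCGTCCCA, which matches the template at positions 60–77.
The product runs from position 27 to position 77, so its length is 77 − 27 + 1 = 51 bp.

51 bp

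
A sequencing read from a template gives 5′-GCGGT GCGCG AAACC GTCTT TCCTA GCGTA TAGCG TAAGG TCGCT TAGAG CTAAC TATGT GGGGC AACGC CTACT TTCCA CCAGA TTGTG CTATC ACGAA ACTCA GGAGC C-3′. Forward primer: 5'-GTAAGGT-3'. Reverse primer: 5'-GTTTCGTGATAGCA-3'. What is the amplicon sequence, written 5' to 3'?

5'-GTAAGGTCGCTTAGAGCTAACTATGTGGGGCAACGCCTACTTTCCACCAGATTGTGCTATCACGAAAC-3'

The forward primer matches the template at positions 35–41.
Taking the reverse complement of GTTTCGTGATAGCA gives TGCTATCACGAAAC, found at positions 89–102 on the template; the primer anneals here to the top strand with its 3' end pointing upstream.
The product is the template from position 35 through 102 (68 bp).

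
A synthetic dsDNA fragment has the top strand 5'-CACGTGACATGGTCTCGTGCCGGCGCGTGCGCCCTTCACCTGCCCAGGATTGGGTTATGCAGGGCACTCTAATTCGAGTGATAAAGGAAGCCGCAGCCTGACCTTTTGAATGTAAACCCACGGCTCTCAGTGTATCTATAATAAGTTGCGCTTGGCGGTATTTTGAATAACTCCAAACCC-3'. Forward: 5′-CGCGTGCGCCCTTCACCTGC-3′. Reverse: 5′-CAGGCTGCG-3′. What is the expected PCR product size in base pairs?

77 bp

Forward primer CGCGTGCGCCCTTCACCTGC is found on the top strand at positions 24–43.
Reverse complement of the reverse primer: CGCAGCCTG. This occurs on the top strand at positions 92–100.
The product runs from position 24 to position 100, so its length is 100 − 24 + 1 = 77 bp.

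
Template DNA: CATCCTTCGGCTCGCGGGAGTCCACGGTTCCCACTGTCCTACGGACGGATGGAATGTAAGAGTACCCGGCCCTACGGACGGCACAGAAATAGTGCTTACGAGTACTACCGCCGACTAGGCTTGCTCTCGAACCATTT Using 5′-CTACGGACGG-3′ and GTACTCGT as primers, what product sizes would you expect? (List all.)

The forward primer CTACGGACGG matches the top strand at positions 39–48, 72–81.
The reverse primer's reverse complement is ACGAGTAC, matching at positions 98–105.
Each forward site pairs with the reverse site to give a product ending at position 105: sizes 67, 34 bp.

67 bp, 34 bp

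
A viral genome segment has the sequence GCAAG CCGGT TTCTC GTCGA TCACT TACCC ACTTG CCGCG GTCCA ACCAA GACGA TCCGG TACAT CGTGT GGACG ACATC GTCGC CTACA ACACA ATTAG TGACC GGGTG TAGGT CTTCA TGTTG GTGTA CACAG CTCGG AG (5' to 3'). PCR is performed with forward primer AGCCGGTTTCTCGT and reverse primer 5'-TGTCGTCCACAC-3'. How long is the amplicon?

75 bp

Scanning the template, AGCCGGTTTCTCGT occurs at positions 4–17; this primer anneals to the bottom strand there with its 3' end pointing downstream.
Taking the reverse complement of TGTCGTCCACAC gives GTGTGGACGACA, found at positions 67–78 on the template; the primer anneals here to the top strand with its 3' end pointing upstream.
The product runs from position 4 to position 78, so its length is 78 − 4 + 1 = 75 bp.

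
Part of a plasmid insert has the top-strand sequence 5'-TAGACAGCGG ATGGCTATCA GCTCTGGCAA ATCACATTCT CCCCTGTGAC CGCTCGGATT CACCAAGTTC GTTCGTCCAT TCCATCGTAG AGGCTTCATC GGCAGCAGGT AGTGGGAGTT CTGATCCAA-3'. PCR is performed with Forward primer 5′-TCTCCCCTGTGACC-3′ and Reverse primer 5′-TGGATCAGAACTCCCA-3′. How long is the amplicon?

Forward primer TCTCCCCTGTGACC is found on the top strand at positions 38–51.
The reverse primer's reverse complement is TGGGAGTTCTGATCCA, which matches the template at positions 113–128.
The product runs from position 38 to position 128, so its length is 128 − 38 + 1 = 91 bp.

91 bp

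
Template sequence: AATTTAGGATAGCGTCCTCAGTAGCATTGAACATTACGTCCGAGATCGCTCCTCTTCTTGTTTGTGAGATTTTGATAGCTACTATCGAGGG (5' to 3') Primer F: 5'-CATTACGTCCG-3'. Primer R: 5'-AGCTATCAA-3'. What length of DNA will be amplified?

Forward primer CATTACGTCCG is found on the top strand at positions 32–42.
Taking the reverse complement of AGCTATCAA gives TTGATAGCT, found at positions 72–80 on the template; the primer anneals here to the top strand with its 3' end pointing upstream.
The product runs from position 32 to position 80, so its length is 80 − 32 + 1 = 49 bp.

49 bp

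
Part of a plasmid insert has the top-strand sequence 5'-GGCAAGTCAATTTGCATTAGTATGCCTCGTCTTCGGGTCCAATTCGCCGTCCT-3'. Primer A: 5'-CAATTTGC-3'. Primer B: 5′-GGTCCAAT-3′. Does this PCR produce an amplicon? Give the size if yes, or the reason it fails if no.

Primer A (CAATTTGC) matches the top strand at positions 8–15 (3' end points downstream).
Primer B (GGTCCAAT) also matches the top strand directly, at positions 36–43 — its reverse complement ATTGGACC is not present.
Both primers anneal to the bottom strand with 3' ends pointing the same way, so neither can prime synthesis back toward the other.

No product — both primers anneal to the same strand and extend in the same direction.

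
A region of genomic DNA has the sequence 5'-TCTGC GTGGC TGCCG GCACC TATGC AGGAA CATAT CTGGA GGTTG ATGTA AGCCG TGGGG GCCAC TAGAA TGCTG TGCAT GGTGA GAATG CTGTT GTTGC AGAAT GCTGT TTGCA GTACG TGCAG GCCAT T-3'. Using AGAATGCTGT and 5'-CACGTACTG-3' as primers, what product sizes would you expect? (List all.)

The forward primer AGAATGCTGT matches the top strand at positions 67–76, 85–94, 101–110.
The reverse primer's reverse complement is CAGTACGTG, matching at positions 114–122.
Each forward site pairs with the reverse site to give a product ending at position 122: sizes 56, 38, 22 bp.

56 bp, 38 bp, 22 bp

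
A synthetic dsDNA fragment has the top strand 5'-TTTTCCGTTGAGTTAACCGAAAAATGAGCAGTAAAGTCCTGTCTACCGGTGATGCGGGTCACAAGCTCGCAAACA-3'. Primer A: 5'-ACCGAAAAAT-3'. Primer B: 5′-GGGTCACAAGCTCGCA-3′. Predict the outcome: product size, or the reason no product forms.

No product — both primers anneal to the same strand and extend in the same direction.

Primer A (ACCGAAAAAT) matches the top strand at positions 16–25 (3' end points downstream).
Primer B (GGGTCACAAGCTCGCA) also matches the top strand directly, at positions 56–71 — its reverse complement TGCGAGCTTGTGACCC is not present.
Both primers anneal to the bottom strand with 3' ends pointing the same way, so neither can prime synthesis back toward the other.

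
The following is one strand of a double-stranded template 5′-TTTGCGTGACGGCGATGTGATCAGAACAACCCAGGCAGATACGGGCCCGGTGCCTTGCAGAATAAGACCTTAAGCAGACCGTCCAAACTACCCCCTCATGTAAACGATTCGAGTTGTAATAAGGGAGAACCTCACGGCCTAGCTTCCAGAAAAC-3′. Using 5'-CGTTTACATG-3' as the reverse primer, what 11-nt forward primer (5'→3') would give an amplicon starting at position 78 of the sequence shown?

The reverse primer's reverse complement CATGTAAACG matches the template at positions 97–106; the product starts at position 78.
The forward primer is identical to the top strand over positions 78–88: ACCGTCCAAAC.

5'-ACCGTCCAAAC-3'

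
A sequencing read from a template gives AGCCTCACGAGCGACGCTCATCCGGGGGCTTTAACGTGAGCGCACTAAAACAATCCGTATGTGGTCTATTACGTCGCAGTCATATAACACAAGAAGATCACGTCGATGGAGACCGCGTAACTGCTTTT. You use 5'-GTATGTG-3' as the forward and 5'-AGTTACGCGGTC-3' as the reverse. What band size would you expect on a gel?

66 bp

Forward primer GTATGTG is found on the top strand at positions 57–63.
Taking the reverse complement of AGTTACGCGGTC gives GACCGCGTAACT, found at positions 111–122 on the template; the primer anneals here to the top strand with its 3' end pointing upstream.
Amplicon spans positions 57–122: 66 bp.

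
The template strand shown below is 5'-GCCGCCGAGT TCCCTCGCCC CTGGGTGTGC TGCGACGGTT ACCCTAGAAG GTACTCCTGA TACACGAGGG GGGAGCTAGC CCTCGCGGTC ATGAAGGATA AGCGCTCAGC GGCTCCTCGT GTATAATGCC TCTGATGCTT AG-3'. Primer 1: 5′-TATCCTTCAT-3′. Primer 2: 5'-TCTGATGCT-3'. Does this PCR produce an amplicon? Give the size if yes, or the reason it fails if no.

Primer 1 (TATCCTTCAT) has reverse complement ATGAAGGATA, which matches the top strand at positions 91–100; primer 1 anneals to the top strand there with its 3' end pointing upstream toward position 91.
Primer 2 (TCTGATGCT) matches the top strand directly at positions 131–139; it anneals to the bottom strand with its 3' end pointing downstream toward position 139.
The 3' ends diverge (primer 1 extends toward position 1, primer 2 toward position 142), so the primers never converge on a shared product.

No product — the primers' 3' ends point away from each other.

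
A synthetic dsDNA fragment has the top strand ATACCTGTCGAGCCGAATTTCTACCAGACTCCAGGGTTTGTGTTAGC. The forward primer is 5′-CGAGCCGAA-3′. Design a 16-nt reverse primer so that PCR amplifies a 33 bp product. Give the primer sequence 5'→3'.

The forward primer binds at positions 9–17, so a 33 bp product ends at position 9 + 33 − 1 = 41.
The reverse primer anneals to the top strand over positions 26–41, i.e. to AGACTCCAGGGTTTGT.
Its sequence written 5'→3' is the reverse complement: ACAAACCCTGGAGTCT.

5'-ACAAACCCTGGAGTCT-3'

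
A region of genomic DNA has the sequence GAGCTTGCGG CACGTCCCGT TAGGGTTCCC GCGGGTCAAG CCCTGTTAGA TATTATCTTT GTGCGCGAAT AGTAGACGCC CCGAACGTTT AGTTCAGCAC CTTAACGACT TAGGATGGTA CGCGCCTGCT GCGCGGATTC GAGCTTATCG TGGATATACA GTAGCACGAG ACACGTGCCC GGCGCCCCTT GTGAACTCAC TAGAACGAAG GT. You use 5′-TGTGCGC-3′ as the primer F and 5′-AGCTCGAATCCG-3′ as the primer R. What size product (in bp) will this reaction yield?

86 bp

Scanning the template, TGTGCGC occurs at positions 60–66; this primer anneals to the bottom strand there with its 3' end pointing downstream.
Taking the reverse complement of AGCTCGAATCCG gives CGGATTCGAGCT, found at positions 134–145 on the template; the primer anneals here to the top strand with its 3' end pointing upstream.
The product runs from position 60 to position 145, so its length is 145 − 60 + 1 = 86 bp.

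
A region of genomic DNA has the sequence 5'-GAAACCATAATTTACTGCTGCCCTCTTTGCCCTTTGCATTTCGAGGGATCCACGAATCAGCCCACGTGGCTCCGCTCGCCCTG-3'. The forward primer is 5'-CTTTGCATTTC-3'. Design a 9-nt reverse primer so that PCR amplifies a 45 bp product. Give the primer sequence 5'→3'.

5'-AGCGGAGCC-3'

The forward primer binds at positions 32–42, so a 45 bp product ends at position 32 + 45 − 1 = 76.
The reverse primer anneals to the top strand over positions 68–76, i.e. to GGCTCCGCT.
Its sequence written 5'→3' is the reverse complement: AGCGGAGCC.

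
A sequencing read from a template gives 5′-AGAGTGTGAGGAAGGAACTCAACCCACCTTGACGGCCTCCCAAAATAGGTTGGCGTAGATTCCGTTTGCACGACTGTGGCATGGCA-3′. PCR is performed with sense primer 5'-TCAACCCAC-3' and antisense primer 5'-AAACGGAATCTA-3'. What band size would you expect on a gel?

49 bp

Scanning the template, TCAACCCAC occurs at positions 19–27; this primer anneals to the bottom strand there with its 3' end pointing downstream.
Taking the reverse complement of AAACGGAATCTA gives TAGATTCCGTTT, found at positions 56–67 on the template; the primer anneals here to the top strand with its 3' end pointing upstream.
Product length = (reverse-primer end) − (forward-primer start) + 1 = 67 − 19 + 1 = 49 bp.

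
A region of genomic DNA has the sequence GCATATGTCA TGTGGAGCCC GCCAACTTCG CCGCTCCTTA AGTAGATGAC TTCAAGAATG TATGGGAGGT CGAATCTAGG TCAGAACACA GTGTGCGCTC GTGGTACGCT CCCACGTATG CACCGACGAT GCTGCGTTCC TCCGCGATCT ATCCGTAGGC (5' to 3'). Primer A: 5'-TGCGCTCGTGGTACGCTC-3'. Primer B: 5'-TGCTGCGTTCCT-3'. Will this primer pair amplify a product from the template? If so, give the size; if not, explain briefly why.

No product — both primers anneal to the same strand and extend in the same direction.

Primer A (TGCGCTCGTGGTACGCTC) matches the top strand at positions 94–111 (3' end points downstream).
Primer B (TGCTGCGTTCCT) also matches the top strand directly, at positions 130–141 — its reverse complement AGGAACGCAGCA is not present.
Both primers anneal to the bottom strand with 3' ends pointing the same way, so neither can prime synthesis back toward the other.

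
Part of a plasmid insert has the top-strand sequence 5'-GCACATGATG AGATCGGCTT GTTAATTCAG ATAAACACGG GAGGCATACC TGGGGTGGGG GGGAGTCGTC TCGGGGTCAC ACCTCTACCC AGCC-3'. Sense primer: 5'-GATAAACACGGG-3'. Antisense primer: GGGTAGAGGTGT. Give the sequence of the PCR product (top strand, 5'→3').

5'-GATAAACACGGGAGGCATACCTGGGGTGGGGGGGAGTCGTCTCGGGGTCACACCTCTACCC-3'

The forward primer matches the template at positions 30–41.
Taking the reverse complement of GGGTAGAGGTGT gives ACACCTCTACCC, found at positions 79–90 on the template; the primer anneals here to the top strand with its 3' end pointing upstream.
The product is the template from position 30 through 90 (61 bp).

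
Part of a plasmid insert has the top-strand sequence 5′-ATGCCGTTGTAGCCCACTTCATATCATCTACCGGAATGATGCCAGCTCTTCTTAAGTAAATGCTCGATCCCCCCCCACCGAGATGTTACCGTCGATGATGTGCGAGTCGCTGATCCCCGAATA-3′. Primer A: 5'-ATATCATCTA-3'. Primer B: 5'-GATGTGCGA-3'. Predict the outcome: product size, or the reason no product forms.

No product — both primers anneal to the same strand and extend in the same direction.

Primer A (ATATCATCTA) matches the top strand at positions 21–30 (3' end points downstream).
Primer B (GATGTGCGA) also matches the top strand directly, at positions 97–105 — its reverse complement TCGCACATC is not present.
Both primers anneal to the bottom strand with 3' ends pointing the same way, so neither can prime synthesis back toward the other.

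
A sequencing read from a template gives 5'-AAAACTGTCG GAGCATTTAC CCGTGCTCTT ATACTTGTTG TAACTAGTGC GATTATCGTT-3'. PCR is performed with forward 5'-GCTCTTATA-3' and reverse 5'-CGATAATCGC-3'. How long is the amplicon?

34 bp

Scanning the template, GCTCTTATA occurs at positions 25–33; this primer anneals to the bottom strand there with its 3' end pointing downstream.
Reverse complement of the reverse primer: GCGATTATCG. This occurs on the top strand at positions 49–58.
Amplicon spans positions 25–58: 34 bp.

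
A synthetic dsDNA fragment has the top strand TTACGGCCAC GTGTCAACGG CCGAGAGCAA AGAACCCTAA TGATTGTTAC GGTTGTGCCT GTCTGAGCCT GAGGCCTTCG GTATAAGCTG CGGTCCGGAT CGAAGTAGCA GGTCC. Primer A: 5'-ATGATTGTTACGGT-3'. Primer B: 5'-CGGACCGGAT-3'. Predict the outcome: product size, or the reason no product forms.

No product — primer B has no binding site in the template.

Primer B (CGGACCGGAT) does not match the top strand, and its reverse complement ATCCGGTCCG does not match either.
With no annealing site for primer B, no amplification occurs.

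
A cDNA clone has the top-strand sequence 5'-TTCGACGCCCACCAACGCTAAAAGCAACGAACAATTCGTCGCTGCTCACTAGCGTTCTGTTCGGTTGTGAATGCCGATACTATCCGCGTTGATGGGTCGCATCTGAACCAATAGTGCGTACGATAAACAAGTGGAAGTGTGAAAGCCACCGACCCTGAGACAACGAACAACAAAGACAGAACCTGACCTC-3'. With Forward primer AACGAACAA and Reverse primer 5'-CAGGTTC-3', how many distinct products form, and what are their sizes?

Two products: 160 bp, 24 bp

The forward primer AACGAACAA matches the top strand at positions 26–34, 162–170.
The reverse primer's reverse complement is GAACCTG, matching at positions 179–185.
Each forward site pairs with the reverse site to give a product ending at position 185: sizes 160, 24 bp.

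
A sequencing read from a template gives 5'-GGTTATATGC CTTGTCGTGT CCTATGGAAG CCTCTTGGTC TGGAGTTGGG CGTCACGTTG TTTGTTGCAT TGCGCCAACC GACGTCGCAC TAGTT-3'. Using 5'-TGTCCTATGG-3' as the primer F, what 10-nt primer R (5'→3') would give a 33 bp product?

The forward primer binds at positions 18–27, so a 33 bp product ends at position 18 + 33 − 1 = 50.
The reverse primer anneals to the top strand over positions 41–50, i.e. to TGGAGTTGGG.
Its sequence written 5'→3' is the reverse complement: CCCAACTCCA.

5'-CCCAACTCCA-3'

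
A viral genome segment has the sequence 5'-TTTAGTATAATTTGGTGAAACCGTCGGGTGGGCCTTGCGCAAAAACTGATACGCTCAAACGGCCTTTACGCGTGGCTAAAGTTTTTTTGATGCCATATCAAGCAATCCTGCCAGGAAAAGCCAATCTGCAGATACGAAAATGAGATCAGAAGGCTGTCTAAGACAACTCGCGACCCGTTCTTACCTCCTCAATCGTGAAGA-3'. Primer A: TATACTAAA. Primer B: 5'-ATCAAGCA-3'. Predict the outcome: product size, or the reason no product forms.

Primer A (TATACTAAA) has reverse complement TTTAGTATA, which matches the top strand at positions 1–9; primer A anneals to the top strand there with its 3' end pointing upstream toward position 1.
Primer B (ATCAAGCA) matches the top strand directly at positions 97–104; it anneals to the bottom strand with its 3' end pointing downstream toward position 104.
The 3' ends diverge (primer A extends toward position 1, primer B toward position 201), so the primers never converge on a shared product.

No product — the primers' 3' ends point away from each other.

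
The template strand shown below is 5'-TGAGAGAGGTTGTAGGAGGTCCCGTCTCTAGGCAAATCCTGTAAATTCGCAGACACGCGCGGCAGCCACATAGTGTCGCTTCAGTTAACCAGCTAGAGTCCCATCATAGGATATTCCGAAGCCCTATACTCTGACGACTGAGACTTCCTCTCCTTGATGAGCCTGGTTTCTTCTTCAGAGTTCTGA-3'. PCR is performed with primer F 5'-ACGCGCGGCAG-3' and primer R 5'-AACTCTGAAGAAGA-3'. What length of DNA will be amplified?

Scanning the template, ACGCGCGGCAG occurs at positions 55–65; this primer anneals to the bottom strand there with its 3' end pointing downstream.
The reverse primer's reverse complement is TCTTCTTCAGAGTT, which matches the template at positions 169–182.
The product runs from position 55 to position 182, so its length is 182 − 55 + 1 = 128 bp.

128 bp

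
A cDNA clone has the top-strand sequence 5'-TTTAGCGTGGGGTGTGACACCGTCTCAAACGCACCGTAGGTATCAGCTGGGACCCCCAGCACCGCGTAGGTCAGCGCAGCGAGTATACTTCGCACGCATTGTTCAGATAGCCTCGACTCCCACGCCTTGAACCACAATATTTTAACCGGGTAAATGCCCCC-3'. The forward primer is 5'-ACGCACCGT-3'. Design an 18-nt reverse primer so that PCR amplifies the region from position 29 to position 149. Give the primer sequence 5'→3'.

5'-CCGGTTAAAATATTGTGG-3'

The product's 3' end on the top strand is position 149.
The reverse primer anneals to the top strand over positions 132–149, i.e. to CCACAATATTTTAACCGG.
Its sequence written 5'→3' is the reverse complement: CCGGTTAAAATATTGTGG.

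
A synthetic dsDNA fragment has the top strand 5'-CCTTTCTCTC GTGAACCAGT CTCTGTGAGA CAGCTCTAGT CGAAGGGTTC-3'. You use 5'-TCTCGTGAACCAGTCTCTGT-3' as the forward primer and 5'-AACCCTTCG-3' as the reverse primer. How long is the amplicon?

The forward primer matches the template at positions 7–26.
The reverse primer's reverse complement is CGAAGGGTT, which matches the template at positions 41–49.
Amplicon spans positions 7–49: 43 bp.

43 bp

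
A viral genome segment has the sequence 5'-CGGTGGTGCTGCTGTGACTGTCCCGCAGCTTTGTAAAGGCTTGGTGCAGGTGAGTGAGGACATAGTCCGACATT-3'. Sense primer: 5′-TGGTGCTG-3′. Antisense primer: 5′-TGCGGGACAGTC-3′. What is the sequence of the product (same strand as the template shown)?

5'-TGGTGCTGCTGTGACTGTCCCGCA-3'

Forward primer TGGTGCTG is found on the top strand at positions 4–11.
The reverse primer's reverse complement is GACTGTCCCGCA, which matches the template at positions 16–27.
The product is the template from position 4 through 27 (24 bp).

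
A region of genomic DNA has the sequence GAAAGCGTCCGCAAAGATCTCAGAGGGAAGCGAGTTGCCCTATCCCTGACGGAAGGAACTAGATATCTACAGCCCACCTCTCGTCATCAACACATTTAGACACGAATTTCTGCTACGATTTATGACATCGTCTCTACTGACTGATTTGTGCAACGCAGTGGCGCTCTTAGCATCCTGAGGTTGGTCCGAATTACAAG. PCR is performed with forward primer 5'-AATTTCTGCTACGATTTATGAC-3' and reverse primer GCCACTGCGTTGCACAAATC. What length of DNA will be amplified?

58 bp

Forward primer AATTTCTGCTACGATTTATGAC is found on the top strand at positions 105–126.
The reverse primer's reverse complement is GATTTGTGCAACGCAGTGGC, which matches the template at positions 143–162.
The product runs from position 105 to position 162, so its length is 162 − 105 + 1 = 58 bp.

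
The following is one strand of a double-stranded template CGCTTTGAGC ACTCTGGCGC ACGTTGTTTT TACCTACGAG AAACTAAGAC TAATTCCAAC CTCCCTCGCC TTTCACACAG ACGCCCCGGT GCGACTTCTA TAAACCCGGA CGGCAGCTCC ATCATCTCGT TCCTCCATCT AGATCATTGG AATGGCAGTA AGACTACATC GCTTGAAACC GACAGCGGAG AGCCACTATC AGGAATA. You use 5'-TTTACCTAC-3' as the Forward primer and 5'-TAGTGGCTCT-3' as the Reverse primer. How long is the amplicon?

170 bp

Scanning the template, TTTACCTAC occurs at positions 29–37; this primer anneals to the bottom strand there with its 3' end pointing downstream.
Taking the reverse complement of TAGTGGCTCT gives AGAGCCACTA, found at positions 189–198 on the template; the primer anneals here to the top strand with its 3' end pointing upstream.
The product runs from position 29 to position 198, so its length is 198 − 29 + 1 = 170 bp.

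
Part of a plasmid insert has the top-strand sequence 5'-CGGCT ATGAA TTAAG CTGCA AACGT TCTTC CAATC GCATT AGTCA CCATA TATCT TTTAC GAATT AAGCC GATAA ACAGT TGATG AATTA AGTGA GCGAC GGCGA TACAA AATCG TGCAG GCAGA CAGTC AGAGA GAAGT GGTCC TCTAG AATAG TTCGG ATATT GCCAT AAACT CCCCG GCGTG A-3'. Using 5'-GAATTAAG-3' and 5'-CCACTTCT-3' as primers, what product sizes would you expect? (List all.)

The forward primer GAATTAAG matches the top strand at positions 8–15, 61–68, 85–92.
The reverse primer's reverse complement is AGAAGTGG, matching at positions 135–142.
Each forward site pairs with the reverse site to give a product ending at position 142: sizes 135, 82, 58 bp.

135 bp, 82 bp, 58 bp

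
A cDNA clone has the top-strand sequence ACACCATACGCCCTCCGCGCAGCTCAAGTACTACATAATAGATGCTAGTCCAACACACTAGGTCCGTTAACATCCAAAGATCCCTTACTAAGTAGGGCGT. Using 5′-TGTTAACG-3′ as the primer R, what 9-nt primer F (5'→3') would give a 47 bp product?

5'-AAGTACTAC-3'

The reverse primer's reverse complement CGTTAACA matches the template at positions 65–72, so the product ends at position 72.
A 47 bp product then starts at position 72 − 47 + 1 = 26.
The forward primer is identical to the top strand there: AAGTACTAC.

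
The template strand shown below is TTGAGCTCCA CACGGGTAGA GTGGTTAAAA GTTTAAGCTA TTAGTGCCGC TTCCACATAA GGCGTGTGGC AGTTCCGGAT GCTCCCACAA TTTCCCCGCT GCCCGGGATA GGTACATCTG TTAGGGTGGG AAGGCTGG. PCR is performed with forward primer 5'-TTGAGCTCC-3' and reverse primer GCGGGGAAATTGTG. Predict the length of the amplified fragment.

99 bp

Forward primer TTGAGCTCC is found on the top strand at positions 1–9.
Taking the reverse complement of GCGGGGAAATTGTG gives CACAATTTCCCCGC, found at positions 86–99 on the template; the primer anneals here to the top strand with its 3' end pointing upstream.
The product runs from position 1 to position 99, so its length is 99 − 1 + 1 = 99 bp.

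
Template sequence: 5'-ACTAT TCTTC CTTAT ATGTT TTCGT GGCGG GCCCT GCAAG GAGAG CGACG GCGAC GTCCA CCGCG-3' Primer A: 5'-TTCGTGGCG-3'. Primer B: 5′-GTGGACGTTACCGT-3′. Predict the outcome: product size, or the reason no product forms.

Primer B (GTGGACGTTACCGT) does not match the top strand, and its reverse complement ACGGTAACGTCCAC does not match either.
With no annealing site for primer B, no amplification occurs.

No product — primer B has no binding site in the template.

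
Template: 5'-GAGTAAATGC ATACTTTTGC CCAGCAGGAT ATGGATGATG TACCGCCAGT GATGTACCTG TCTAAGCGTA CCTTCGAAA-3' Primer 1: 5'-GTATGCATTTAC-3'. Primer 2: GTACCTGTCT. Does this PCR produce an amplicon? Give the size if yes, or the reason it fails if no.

Primer 1 (GTATGCATTTAC) has reverse complement GTAAATGCATAC, which matches the top strand at positions 3–14; primer 1 anneals to the top strand there with its 3' end pointing upstream toward position 3.
Primer 2 (GTACCTGTCT) matches the top strand directly at positions 54–63; it anneals to the bottom strand with its 3' end pointing downstream toward position 63.
The 3' ends diverge (primer 1 extends toward position 1, primer 2 toward position 79), so the primers never converge on a shared product.

No product — the primers' 3' ends point away from each other.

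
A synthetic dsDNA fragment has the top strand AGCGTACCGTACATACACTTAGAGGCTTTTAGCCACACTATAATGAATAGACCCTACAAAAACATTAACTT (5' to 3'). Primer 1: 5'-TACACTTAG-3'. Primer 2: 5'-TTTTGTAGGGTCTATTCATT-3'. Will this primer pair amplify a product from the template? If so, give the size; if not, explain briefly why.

Yes — a 48 bp product.

Primer 1 (TACACTTAG) matches the top strand at positions 14–22; it acts as a forward primer.
Primer 2's reverse complement is AATGAATAGACCCTACAAAA, matching the top strand at positions 42–61; it acts as a reverse primer.
The 3' ends face each other across positions 14–61, giving a 48 bp product.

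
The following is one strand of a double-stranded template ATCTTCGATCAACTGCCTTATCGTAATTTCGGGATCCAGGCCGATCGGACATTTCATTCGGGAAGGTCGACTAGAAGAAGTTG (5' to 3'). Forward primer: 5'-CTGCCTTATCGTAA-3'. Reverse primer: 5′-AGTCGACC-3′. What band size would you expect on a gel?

Scanning the template, CTGCCTTATCGTAA occurs at positions 13–26; this primer anneals to the bottom strand there with its 3' end pointing downstream.
Reverse complement of the reverse primer: GGTCGACT. This occurs on the top strand at positions 65–72.
Amplicon spans positions 13–72: 60 bp.

60 bp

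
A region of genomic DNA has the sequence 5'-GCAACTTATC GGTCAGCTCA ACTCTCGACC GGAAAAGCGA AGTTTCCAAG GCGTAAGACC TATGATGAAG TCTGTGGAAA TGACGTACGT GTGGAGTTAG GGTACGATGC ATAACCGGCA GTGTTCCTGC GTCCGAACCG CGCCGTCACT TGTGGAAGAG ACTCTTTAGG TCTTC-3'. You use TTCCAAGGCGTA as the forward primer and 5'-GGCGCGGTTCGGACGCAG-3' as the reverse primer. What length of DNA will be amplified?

Forward primer TTCCAAGGCGTA is found on the top strand at positions 44–55.
Taking the reverse complement of GGCGCGGTTCGGACGCAG gives CTGCGTCCGAACCGCGCC, found at positions 127–144 on the template; the primer anneals here to the top strand with its 3' end pointing upstream.
Product length = (reverse-primer end) − (forward-primer start) + 1 = 144 − 44 + 1 = 101 bp.

101 bp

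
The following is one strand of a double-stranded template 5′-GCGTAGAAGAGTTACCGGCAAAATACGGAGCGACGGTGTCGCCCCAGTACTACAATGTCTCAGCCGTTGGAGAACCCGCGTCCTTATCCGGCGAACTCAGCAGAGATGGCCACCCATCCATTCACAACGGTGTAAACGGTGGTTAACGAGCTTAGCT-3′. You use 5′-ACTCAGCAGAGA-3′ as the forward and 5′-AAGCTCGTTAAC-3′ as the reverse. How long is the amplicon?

The forward primer matches the template at positions 95–106.
The reverse primer's reverse complement is GTTAACGAGCTT, which matches the template at positions 142–153.
The product runs from position 95 to position 153, so its length is 153 − 95 + 1 = 59 bp.

59 bp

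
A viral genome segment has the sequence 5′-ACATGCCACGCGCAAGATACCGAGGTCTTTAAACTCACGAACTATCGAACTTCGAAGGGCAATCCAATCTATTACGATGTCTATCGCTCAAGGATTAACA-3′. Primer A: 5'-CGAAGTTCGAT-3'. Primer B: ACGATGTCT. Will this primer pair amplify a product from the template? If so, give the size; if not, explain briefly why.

No product — the primers' 3' ends point away from each other.

Primer A (CGAAGTTCGAT) has reverse complement ATCGAACTTCG, which matches the top strand at positions 44–54; primer A anneals to the top strand there with its 3' end pointing upstream toward position 44.
Primer B (ACGATGTCT) matches the top strand directly at positions 74–82; it anneals to the bottom strand with its 3' end pointing downstream toward position 82.
The 3' ends diverge (primer A extends toward position 1, primer B toward position 100), so the primers never converge on a shared product.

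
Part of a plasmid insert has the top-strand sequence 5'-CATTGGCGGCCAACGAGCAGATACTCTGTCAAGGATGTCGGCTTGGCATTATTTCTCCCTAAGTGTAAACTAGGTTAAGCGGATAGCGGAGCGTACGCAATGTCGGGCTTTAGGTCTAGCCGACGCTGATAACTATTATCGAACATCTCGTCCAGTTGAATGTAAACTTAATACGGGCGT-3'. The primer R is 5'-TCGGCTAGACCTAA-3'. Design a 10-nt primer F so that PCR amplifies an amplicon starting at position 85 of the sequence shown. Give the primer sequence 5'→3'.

5'-AGCGGAGCGT-3'

The reverse primer's reverse complement TTAGGTCTAGCCGA matches the template at positions 110–123; the product starts at position 85.
The forward primer is identical to the top strand over positions 85–94: AGCGGAGCGT.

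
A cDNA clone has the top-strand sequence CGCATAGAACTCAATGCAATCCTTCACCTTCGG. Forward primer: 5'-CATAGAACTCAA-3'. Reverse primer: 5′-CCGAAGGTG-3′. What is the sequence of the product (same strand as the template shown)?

Scanning the template, CATAGAACTCAA occurs at positions 3–14; this primer anneals to the bottom strand there with its 3' end pointing downstream.
The reverse primer's reverse complement is CACCTTCGG, which matches the template at positions 25–33.
The product is the template from position 3 through 33 (31 bp).

5'-CATAGAACTCAATGCAATCCTTCACCTTCGG-3'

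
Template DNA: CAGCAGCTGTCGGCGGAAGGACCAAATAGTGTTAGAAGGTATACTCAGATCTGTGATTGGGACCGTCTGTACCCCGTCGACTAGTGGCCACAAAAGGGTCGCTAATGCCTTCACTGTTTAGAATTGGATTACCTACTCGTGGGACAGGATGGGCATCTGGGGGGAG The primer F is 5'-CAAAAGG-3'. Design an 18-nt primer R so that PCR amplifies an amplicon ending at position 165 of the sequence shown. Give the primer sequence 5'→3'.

5'-TCCCCCCAGATGCCCATC-3'

The forward primer binds at positions 91–97; the product's 3' end on the top strand is position 165.
The reverse primer anneals to the top strand over positions 148–165, i.e. to GATGGGCATCTGGGGGGA.
Its sequence written 5'→3' is the reverse complement: TCCCCCCAGATGCCCATC.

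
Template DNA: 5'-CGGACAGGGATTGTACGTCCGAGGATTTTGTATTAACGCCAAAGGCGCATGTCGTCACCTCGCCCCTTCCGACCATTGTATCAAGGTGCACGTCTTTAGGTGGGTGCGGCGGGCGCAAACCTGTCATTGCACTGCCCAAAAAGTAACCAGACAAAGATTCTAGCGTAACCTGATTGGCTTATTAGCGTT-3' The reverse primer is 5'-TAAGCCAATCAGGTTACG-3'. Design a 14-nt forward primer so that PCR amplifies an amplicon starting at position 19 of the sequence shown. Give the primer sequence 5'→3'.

The reverse primer's reverse complement CGTAACCTGATTGGCTTA matches the template at positions 164–181; the product starts at position 19.
The forward primer is identical to the top strand over positions 19–32: CCGAGGATTTTGTA.

5'-CCGAGGATTTTGTA-3'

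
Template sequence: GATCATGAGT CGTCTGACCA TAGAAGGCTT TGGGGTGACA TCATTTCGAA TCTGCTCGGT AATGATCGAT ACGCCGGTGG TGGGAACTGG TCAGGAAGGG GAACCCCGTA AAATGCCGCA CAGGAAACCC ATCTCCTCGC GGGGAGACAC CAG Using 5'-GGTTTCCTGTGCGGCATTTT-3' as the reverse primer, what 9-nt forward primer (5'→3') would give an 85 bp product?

The reverse primer's reverse complement AAAATGCCGCACAGGAAACC matches the template at positions 110–129, so the product ends at position 129.
An 85 bp product then starts at position 129 − 85 + 1 = 45.
The forward primer is identical to the top strand there: TTCGAATCT.

5'-TTCGAATCT-3'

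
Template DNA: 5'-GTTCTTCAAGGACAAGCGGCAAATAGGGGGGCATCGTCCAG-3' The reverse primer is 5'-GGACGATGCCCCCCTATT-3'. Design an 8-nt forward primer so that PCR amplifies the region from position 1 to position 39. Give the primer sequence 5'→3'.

The reverse primer's reverse complement AATAGGGGGGCATCGTCC matches the template at positions 22–39; the product starts at position 1.
The forward primer is identical to the top strand over positions 1–8: GTTCTTCA.

5'-GTTCTTCA-3'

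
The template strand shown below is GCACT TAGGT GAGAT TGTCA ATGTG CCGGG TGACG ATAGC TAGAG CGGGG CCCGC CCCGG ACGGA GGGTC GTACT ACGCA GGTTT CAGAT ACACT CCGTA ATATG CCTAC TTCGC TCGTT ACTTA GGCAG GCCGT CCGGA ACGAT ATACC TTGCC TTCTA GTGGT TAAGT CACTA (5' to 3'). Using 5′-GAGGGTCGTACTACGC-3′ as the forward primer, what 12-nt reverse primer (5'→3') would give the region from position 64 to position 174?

The product's 3' end on the top strand is position 174.
The reverse primer anneals to the top strand over positions 163–174, i.e. to GGTTAAGTCACT.
Its sequence written 5'→3' is the reverse complement: AGTGACTTAACC.

5'-AGTGACTTAACC-3'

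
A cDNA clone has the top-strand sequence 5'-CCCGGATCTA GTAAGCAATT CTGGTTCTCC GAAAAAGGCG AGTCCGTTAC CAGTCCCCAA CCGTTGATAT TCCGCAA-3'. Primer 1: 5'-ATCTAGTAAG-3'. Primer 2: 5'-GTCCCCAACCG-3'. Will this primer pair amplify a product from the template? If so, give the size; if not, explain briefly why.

No product — both primers anneal to the same strand and extend in the same direction.

Primer 1 (ATCTAGTAAG) matches the top strand at positions 6–15 (3' end points downstream).
Primer 2 (GTCCCCAACCG) also matches the top strand directly, at positions 53–63 — its reverse complement CGGTTGGGGAC is not present.
Both primers anneal to the bottom strand with 3' ends pointing the same way, so neither can prime synthesis back toward the other.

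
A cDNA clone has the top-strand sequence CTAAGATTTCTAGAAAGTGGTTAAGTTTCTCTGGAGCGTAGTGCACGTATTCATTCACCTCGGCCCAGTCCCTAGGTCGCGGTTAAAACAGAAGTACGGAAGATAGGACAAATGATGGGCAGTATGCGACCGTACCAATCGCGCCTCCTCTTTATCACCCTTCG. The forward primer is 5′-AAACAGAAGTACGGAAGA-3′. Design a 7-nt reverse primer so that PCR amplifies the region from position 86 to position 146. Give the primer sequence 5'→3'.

5'-AGGCGCG-3'

The product's 3' end on the top strand is position 146.
The reverse primer anneals to the top strand over positions 140–146, i.e. to CGCGCCT.
Its sequence written 5'→3' is the reverse complement: AGGCGCG.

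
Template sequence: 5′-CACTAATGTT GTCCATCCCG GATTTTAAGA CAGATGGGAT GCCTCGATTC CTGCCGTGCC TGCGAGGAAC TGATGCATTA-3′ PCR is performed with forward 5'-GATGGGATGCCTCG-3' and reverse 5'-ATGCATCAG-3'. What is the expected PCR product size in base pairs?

Scanning the template, GATGGGATGCCTCG occurs at positions 33–46; this primer anneals to the bottom strand there with its 3' end pointing downstream.
Taking the reverse complement of ATGCATCAG gives CTGATGCAT, found at positions 70–78 on the template; the primer anneals here to the top strand with its 3' end pointing upstream.
Amplicon spans positions 33–78: 46 bp.

46 bp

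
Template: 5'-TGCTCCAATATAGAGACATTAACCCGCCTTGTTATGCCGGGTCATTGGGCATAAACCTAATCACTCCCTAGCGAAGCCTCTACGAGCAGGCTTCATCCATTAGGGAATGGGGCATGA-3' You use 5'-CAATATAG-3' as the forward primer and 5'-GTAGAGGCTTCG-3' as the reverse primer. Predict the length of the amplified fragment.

Scanning the template, CAATATAG occurs at positions 6–13; this primer anneals to the bottom strand there with its 3' end pointing downstream.
Reverse complement of the reverse primer: CGAAGCCTCTAC. This occurs on the top strand at positions 72–83.
Product length = (reverse-primer end) − (forward-primer start) + 1 = 83 − 6 + 1 = 78 bp.

78 bp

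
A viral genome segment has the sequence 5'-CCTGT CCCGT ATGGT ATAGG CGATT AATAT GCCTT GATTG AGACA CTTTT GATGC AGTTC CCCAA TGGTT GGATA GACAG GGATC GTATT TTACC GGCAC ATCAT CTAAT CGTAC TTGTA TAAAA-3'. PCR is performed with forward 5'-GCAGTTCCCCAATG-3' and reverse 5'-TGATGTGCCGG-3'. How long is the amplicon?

Forward primer GCAGTTCCCCAATG is found on the top strand at positions 54–67.
Reverse complement of the reverse primer: CCGGCACATCA. This occurs on the top strand at positions 94–104.
Amplicon spans positions 54–104: 51 bp.

51 bp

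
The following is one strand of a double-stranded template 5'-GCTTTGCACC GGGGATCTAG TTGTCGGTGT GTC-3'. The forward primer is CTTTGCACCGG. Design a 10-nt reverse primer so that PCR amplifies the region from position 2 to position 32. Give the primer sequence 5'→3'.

The product's 3' end on the top strand is position 32.
The reverse primer anneals to the top strand over positions 23–32, i.e. to GTCGGTGTGT.
Its sequence written 5'→3' is the reverse complement: ACACACCGAC.

5'-ACACACCGAC-3'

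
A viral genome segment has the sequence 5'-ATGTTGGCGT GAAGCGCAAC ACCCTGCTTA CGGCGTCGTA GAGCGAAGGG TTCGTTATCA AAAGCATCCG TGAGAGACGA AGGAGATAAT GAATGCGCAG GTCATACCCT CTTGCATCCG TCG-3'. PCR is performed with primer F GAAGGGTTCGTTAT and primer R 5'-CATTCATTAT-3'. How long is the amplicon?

Forward primer GAAGGGTTCGTTAT is found on the top strand at positions 45–58.
Reverse complement of the reverse primer: ATAATGAATG. This occurs on the top strand at positions 86–95.
The product runs from position 45 to position 95, so its length is 95 − 45 + 1 = 51 bp.

51 bp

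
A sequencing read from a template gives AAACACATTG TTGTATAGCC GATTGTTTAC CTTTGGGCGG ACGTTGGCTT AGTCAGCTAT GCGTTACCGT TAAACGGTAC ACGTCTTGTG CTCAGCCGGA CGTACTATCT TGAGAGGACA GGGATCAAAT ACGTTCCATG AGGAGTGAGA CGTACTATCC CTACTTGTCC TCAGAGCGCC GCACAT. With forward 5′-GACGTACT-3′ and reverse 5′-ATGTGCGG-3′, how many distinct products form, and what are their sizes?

Two products: 88 bp, 38 bp

The forward primer GACGTACT matches the top strand at positions 99–106, 149–156.
The reverse primer's reverse complement is CCGCACAT, matching at positions 179–186.
Each forward site pairs with the reverse site to give a product ending at position 186: sizes 88, 38 bp.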